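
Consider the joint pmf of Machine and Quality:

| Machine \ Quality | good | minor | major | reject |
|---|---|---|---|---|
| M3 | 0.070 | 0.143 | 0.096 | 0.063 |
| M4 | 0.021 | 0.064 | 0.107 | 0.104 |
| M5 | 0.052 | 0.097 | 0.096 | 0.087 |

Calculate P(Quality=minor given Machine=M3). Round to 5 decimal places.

P(Machine=M3) = 0.070 + 0.143 + 0.096 + 0.063 = 0.372.
P(Quality=minor | Machine=M3) = 0.143/0.372 = 0.38441.

0.38441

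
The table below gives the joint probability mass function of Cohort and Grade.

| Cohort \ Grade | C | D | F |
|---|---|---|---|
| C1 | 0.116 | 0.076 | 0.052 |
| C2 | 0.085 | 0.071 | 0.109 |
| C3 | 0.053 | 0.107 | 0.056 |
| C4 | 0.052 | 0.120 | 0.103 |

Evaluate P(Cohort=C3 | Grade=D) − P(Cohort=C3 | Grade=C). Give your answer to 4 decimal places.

0.1129

P(Grade=D) = 0.076 + 0.071 + 0.107 + 0.120 = 0.374; P(Cohort=C3 | Grade=D) = 0.107/0.374 = 0.28610.
P(Grade=C) = 0.116 + 0.085 + 0.053 + 0.052 = 0.306; P(Cohort=C3 | Grade=C) = 0.053/0.306 = 0.17320.
Difference = 0.1129.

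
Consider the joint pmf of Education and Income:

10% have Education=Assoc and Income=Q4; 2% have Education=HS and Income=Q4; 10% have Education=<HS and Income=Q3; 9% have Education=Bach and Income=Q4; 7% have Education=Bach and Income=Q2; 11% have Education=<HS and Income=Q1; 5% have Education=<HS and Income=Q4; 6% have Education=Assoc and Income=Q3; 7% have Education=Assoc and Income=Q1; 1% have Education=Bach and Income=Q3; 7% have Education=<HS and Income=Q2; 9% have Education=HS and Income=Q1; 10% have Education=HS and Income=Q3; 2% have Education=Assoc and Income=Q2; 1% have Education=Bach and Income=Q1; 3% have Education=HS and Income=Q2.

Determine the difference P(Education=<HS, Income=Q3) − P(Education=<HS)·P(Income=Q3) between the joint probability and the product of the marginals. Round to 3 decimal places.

P(Education=<HS) = 0.11 + 0.07 + 0.10 + 0.05 = 0.33.
P(Income=Q3) = 0.10 + 0.10 + 0.06 + 0.01 = 0.27.
P(Education=<HS, Income=Q3) − P(Education=<HS)P(Income=Q3) = 0.10 − 0.33×0.27 = 0.011.

0.011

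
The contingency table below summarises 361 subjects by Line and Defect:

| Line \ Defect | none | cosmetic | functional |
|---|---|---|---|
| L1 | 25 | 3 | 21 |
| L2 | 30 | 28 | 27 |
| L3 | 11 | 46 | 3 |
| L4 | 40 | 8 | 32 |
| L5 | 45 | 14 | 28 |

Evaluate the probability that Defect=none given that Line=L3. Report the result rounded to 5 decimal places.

Total with Line=L3: 11 + 46 + 3 = 60.
P(Defect=none | Line=L3) = 11/60 = 0.18333.

0.18333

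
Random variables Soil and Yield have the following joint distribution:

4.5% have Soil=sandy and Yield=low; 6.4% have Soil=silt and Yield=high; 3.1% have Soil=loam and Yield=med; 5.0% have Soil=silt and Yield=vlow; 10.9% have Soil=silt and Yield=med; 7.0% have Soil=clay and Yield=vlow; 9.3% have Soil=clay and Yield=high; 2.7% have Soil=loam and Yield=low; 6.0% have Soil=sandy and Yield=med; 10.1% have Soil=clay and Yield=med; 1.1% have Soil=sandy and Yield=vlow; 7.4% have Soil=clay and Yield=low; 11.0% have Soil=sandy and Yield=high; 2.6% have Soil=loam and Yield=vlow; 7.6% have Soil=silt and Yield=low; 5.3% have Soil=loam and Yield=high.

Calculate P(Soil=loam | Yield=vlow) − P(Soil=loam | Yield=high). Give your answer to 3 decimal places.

P(Yield=vlow) = 0.011 + 0.026 + 0.070 + 0.050 = 0.157; P(Soil=loam | Yield=vlow) = 0.026/0.157 = 0.1656.
P(Yield=high) = 0.110 + 0.053 + 0.093 + 0.064 = 0.320; P(Soil=loam | Yield=high) = 0.053/0.320 = 0.1656.
Difference = -0.000.

-0.000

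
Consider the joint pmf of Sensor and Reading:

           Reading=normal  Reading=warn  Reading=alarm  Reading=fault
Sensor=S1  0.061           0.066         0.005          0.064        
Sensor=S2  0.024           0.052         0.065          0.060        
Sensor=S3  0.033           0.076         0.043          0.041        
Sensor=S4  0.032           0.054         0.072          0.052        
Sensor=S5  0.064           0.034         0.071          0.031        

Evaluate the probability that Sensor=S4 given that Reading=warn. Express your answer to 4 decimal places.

0.1915

P(Reading=warn) = 0.066 + 0.052 + 0.076 + 0.054 + 0.034 = 0.282.
P(Sensor=S4 | Reading=warn) = 0.054/0.282 = 0.1915.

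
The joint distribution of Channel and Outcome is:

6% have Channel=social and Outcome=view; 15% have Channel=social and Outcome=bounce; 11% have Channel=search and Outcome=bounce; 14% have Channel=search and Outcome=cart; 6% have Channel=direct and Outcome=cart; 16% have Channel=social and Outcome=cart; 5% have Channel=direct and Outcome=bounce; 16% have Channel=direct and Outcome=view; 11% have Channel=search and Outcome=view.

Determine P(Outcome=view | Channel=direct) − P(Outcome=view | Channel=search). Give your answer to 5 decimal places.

0.28704

P(Channel=direct) = 0.05 + 0.16 + 0.06 = 0.27; P(Outcome=view | Channel=direct) = 0.16/0.27 = 0.592593.
P(Channel=search) = 0.11 + 0.11 + 0.14 = 0.36; P(Outcome=view | Channel=search) = 0.11/0.36 = 0.305556.
Difference = 0.28704.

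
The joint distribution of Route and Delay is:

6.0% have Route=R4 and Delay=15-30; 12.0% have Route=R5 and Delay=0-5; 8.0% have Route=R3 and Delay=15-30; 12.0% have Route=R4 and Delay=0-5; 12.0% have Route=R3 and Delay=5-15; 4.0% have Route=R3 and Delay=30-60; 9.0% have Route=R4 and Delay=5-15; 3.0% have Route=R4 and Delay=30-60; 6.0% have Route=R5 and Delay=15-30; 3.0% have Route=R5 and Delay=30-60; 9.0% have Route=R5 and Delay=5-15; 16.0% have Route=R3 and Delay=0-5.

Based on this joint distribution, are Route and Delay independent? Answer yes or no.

Every cell satisfies P(Route,Delay) = P(Route)·P(Delay). For instance P(Route=R4) = 0.300, P(Delay=0-5) = 0.400, and 0.300×0.400 = 0.120 matches the joint entry. So Route and Delay are independent.

yes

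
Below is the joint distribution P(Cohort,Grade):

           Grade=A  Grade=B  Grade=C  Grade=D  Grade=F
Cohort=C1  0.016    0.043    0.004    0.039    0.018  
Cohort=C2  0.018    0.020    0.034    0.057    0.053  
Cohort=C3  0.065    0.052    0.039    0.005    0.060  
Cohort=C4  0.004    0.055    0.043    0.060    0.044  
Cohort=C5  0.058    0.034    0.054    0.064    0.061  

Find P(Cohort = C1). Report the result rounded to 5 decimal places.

P(Cohort=C1) = 0.016 + 0.043 + 0.004 + 0.039 + 0.018 = 0.120.

0.12000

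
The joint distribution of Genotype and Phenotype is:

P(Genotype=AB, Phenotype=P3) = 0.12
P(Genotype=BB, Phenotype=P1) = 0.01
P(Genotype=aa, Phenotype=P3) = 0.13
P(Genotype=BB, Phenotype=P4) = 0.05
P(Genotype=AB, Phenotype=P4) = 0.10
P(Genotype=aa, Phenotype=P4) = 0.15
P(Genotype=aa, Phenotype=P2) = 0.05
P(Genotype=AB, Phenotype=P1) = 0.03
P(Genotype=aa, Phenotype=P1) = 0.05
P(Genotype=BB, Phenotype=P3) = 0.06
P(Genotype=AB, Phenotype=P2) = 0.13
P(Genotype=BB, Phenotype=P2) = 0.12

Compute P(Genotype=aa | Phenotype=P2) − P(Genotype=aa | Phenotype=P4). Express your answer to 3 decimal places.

P(Phenotype=P2) = 0.05 + 0.13 + 0.12 = 0.30; P(Genotype=aa | Phenotype=P2) = 0.05/0.30 = 0.1667.
P(Phenotype=P4) = 0.15 + 0.10 + 0.05 = 0.30; P(Genotype=aa | Phenotype=P4) = 0.15/0.30 = 0.5000.
Difference = -0.333.

-0.333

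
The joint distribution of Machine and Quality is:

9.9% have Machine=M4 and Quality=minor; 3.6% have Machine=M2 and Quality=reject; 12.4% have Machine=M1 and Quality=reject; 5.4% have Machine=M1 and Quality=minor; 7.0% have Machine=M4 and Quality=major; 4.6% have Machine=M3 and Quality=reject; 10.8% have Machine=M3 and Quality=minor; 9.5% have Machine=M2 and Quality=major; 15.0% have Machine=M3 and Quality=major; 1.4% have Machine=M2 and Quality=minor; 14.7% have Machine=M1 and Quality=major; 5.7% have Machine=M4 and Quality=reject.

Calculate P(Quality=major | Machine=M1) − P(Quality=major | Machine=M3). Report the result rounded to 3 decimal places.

-0.041

P(Machine=M1) = 0.054 + 0.147 + 0.124 = 0.325; P(Quality=major | Machine=M1) = 0.147/0.325 = 0.4523.
P(Machine=M3) = 0.108 + 0.150 + 0.046 = 0.304; P(Quality=major | Machine=M3) = 0.150/0.304 = 0.4934.
Difference = -0.041.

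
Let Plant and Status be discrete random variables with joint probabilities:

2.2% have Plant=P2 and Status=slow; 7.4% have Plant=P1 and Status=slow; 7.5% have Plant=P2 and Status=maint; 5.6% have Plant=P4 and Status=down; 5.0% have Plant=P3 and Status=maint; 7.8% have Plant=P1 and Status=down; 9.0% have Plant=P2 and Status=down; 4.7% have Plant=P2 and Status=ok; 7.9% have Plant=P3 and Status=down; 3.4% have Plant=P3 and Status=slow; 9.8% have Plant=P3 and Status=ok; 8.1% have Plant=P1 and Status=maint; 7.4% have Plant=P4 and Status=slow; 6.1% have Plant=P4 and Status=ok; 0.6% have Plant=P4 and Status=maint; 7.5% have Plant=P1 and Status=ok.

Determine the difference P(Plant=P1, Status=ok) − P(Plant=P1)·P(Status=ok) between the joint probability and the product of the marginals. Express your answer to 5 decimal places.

-0.01155

P(Plant=P1) = 0.075 + 0.074 + 0.078 + 0.081 = 0.308.
P(Status=ok) = 0.075 + 0.047 + 0.098 + 0.061 = 0.281.
P(Plant=P1, Status=ok) − P(Plant=P1)P(Status=ok) = 0.075 − 0.308×0.281 = -0.01155.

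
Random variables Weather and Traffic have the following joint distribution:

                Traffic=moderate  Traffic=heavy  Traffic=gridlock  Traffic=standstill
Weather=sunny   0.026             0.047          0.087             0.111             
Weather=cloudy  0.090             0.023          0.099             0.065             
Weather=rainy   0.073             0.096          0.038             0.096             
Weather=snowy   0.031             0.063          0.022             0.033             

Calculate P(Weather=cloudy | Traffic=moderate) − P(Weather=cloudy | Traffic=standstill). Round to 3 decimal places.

P(Traffic=moderate) = 0.026 + 0.090 + 0.073 + 0.031 = 0.220; P(Weather=cloudy | Traffic=moderate) = 0.090/0.220 = 0.4091.
P(Traffic=standstill) = 0.111 + 0.065 + 0.096 + 0.033 = 0.305; P(Weather=cloudy | Traffic=standstill) = 0.065/0.305 = 0.2131.
Difference = 0.196.

0.196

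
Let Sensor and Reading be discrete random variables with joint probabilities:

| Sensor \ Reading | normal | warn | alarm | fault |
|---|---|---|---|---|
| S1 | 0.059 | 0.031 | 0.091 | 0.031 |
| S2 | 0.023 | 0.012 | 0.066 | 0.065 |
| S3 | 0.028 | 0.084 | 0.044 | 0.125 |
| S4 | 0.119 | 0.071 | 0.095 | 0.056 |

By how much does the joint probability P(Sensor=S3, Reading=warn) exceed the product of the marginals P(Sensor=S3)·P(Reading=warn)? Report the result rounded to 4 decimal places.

P(Sensor=S3) = 0.028 + 0.084 + 0.044 + 0.125 = 0.281.
P(Reading=warn) = 0.031 + 0.012 + 0.084 + 0.071 = 0.198.
P(Sensor=S3, Reading=warn) − P(Sensor=S3)P(Reading=warn) = 0.084 − 0.281×0.198 = 0.0284.

0.0284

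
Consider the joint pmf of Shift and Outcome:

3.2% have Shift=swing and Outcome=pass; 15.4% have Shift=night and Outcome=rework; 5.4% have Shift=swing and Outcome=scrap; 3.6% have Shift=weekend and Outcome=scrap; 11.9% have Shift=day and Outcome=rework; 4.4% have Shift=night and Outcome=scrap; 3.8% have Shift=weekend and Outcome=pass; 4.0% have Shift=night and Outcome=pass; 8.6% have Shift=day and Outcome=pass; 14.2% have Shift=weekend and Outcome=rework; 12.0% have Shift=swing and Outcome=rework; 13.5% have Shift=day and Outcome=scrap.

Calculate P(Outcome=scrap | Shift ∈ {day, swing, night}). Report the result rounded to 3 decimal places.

P(Shift=day) = 0.086 + 0.119 + 0.135 = 0.340.
P(Shift=swing) = 0.032 + 0.120 + 0.054 = 0.206.
P(Shift=night) = 0.040 + 0.154 + 0.044 = 0.238.
P(Shift ∈ {day, swing, night}) = 0.340 + 0.206 + 0.238 = 0.784; P(Outcome=scrap, Shift ∈ {day, swing, night}) = 0.135 + 0.054 + 0.044 = 0.233.
P(Outcome=scrap | Shift ∈ {day, swing, night}) = 0.233/0.784 = 0.297.

0.297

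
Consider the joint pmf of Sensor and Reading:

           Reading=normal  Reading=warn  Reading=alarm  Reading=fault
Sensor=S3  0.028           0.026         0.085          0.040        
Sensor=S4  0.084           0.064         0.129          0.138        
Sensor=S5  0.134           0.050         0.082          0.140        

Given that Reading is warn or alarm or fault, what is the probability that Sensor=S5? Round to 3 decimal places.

0.361

P(Reading=warn) = 0.026 + 0.064 + 0.050 = 0.140.
P(Reading=alarm) = 0.085 + 0.129 + 0.082 = 0.296.
P(Reading=fault) = 0.040 + 0.138 + 0.140 = 0.318.
P(Reading ∈ {warn, alarm, fault}) = 0.140 + 0.296 + 0.318 = 0.754; P(Sensor=S5, Reading ∈ {warn, alarm, fault}) = 0.050 + 0.082 + 0.140 = 0.272.
P(Sensor=S5 | Reading ∈ {warn, alarm, fault}) = 0.272/0.754 = 0.361.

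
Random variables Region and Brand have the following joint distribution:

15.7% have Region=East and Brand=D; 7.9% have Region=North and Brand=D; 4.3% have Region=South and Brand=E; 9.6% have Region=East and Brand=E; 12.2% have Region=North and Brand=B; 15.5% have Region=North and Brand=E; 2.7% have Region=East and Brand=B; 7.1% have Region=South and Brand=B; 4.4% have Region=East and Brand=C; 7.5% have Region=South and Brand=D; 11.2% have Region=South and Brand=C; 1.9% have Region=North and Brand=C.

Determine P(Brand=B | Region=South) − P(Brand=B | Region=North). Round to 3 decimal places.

P(Region=South) = 0.071 + 0.112 + 0.075 + 0.043 = 0.301; P(Brand=B | Region=South) = 0.071/0.301 = 0.2359.
P(Region=North) = 0.122 + 0.019 + 0.079 + 0.155 = 0.375; P(Brand=B | Region=North) = 0.122/0.375 = 0.3253.
Difference = -0.089.

-0.089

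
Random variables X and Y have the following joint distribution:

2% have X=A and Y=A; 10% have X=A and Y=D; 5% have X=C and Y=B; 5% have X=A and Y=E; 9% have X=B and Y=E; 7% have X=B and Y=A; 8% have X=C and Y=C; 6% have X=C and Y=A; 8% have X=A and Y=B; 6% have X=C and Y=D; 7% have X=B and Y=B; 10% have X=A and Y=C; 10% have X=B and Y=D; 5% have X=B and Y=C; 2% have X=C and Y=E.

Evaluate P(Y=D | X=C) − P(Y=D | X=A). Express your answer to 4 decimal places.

P(X=C) = 0.06 + 0.05 + 0.08 + 0.06 + 0.02 = 0.27; P(Y=D | X=C) = 0.06/0.27 = 0.22222.
P(X=A) = 0.02 + 0.08 + 0.10 + 0.10 + 0.05 = 0.35; P(Y=D | X=A) = 0.10/0.35 = 0.28571.
Difference = -0.0635.

-0.0635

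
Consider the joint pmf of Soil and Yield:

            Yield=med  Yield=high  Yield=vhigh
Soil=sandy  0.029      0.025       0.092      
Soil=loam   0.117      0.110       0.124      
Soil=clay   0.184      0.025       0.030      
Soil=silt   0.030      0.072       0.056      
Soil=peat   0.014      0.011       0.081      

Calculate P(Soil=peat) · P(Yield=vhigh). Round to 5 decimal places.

0.04060

P(Soil=peat) = 0.014 + 0.011 + 0.081 = 0.106.
P(Yield=vhigh) = 0.092 + 0.124 + 0.030 + 0.056 + 0.081 = 0.383.
Product: 0.106 × 0.383 = 0.04060.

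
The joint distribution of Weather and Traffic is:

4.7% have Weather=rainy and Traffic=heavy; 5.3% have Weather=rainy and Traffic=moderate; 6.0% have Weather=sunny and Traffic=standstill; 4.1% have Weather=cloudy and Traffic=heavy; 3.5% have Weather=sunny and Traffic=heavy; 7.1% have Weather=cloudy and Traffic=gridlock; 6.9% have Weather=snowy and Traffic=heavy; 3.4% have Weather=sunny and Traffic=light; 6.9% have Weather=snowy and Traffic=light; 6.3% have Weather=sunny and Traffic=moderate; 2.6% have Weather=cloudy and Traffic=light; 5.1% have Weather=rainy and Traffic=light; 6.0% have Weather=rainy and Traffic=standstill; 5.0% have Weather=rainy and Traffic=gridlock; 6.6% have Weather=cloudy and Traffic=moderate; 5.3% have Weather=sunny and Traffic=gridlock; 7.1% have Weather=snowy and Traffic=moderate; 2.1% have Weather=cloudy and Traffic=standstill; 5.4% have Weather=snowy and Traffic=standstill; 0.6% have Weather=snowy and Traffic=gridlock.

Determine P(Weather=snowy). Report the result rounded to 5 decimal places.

0.26900

P(Weather=snowy) = 0.069 + 0.071 + 0.069 + 0.006 + 0.054 = 0.269.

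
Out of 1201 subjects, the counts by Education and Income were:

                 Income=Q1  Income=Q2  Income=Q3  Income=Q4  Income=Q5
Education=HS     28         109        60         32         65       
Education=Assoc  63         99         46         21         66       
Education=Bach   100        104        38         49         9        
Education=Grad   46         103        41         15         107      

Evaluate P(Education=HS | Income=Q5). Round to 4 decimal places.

Total with Income=Q5: 65 + 66 + 9 + 107 = 247.
P(Education=HS | Income=Q5) = 65/247 = 0.2632.

0.2632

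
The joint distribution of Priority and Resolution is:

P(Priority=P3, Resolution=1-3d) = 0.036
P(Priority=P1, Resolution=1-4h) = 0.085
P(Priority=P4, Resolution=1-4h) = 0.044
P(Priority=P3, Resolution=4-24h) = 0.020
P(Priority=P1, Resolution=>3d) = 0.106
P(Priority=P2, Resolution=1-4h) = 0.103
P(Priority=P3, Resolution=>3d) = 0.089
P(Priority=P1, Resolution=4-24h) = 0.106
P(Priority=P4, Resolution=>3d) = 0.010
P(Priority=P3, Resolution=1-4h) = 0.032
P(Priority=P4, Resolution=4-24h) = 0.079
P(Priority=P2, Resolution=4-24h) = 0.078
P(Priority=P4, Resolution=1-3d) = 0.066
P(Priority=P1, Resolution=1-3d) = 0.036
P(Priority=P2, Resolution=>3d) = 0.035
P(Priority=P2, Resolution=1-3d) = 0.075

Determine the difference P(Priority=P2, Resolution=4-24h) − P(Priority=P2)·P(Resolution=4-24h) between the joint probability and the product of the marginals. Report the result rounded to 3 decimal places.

-0.004

P(Priority=P2) = 0.103 + 0.078 + 0.075 + 0.035 = 0.291.
P(Resolution=4-24h) = 0.106 + 0.078 + 0.020 + 0.079 = 0.283.
P(Priority=P2, Resolution=4-24h) − P(Priority=P2)P(Resolution=4-24h) = 0.078 − 0.291×0.283 = -0.004.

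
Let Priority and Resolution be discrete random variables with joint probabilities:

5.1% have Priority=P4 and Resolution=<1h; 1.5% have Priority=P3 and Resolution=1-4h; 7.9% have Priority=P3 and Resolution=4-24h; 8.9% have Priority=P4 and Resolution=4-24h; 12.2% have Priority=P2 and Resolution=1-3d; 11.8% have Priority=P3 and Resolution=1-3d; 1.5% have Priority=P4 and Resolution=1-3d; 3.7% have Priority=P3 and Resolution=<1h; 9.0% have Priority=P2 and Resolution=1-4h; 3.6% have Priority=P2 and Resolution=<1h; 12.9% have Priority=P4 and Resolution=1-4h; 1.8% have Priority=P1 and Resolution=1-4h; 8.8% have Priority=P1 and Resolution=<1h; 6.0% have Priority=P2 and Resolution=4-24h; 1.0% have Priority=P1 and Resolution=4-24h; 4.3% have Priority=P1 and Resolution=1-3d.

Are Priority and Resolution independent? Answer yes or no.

no

P(Priority=P4) = 0.284 and P(Resolution=1-3d) = 0.298, so their product is 0.08463, but P(Priority=P4, Resolution=1-3d) = 0.015. Since these differ, Priority and Resolution are not independent.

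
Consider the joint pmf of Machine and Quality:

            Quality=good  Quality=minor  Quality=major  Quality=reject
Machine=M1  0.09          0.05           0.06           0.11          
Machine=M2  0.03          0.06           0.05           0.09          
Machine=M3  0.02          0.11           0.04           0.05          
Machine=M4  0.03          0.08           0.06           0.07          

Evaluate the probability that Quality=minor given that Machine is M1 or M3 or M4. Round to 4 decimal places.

0.3117

P(Machine=M1) = 0.09 + 0.05 + 0.06 + 0.11 = 0.31.
P(Machine=M3) = 0.02 + 0.11 + 0.04 + 0.05 = 0.22.
P(Machine=M4) = 0.03 + 0.08 + 0.06 + 0.07 = 0.24.
P(Machine ∈ {M1, M3, M4}) = 0.31 + 0.22 + 0.24 = 0.77; P(Quality=minor, Machine ∈ {M1, M3, M4}) = 0.05 + 0.11 + 0.08 = 0.24.
P(Quality=minor | Machine ∈ {M1, M3, M4}) = 0.24/0.77 = 0.3117.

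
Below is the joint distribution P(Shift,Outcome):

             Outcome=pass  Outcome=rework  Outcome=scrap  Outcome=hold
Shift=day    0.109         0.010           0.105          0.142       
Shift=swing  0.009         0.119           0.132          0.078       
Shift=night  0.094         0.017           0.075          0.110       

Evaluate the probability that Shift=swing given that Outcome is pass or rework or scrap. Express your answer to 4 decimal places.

P(Outcome=pass) = 0.109 + 0.009 + 0.094 = 0.212.
P(Outcome=rework) = 0.010 + 0.119 + 0.017 = 0.146.
P(Outcome=scrap) = 0.105 + 0.132 + 0.075 = 0.312.
P(Outcome ∈ {pass, rework, scrap}) = 0.212 + 0.146 + 0.312 = 0.670; P(Shift=swing, Outcome ∈ {pass, rework, scrap}) = 0.009 + 0.119 + 0.132 = 0.260.
P(Shift=swing | Outcome ∈ {pass, rework, scrap}) = 0.260/0.670 = 0.3881.

0.3881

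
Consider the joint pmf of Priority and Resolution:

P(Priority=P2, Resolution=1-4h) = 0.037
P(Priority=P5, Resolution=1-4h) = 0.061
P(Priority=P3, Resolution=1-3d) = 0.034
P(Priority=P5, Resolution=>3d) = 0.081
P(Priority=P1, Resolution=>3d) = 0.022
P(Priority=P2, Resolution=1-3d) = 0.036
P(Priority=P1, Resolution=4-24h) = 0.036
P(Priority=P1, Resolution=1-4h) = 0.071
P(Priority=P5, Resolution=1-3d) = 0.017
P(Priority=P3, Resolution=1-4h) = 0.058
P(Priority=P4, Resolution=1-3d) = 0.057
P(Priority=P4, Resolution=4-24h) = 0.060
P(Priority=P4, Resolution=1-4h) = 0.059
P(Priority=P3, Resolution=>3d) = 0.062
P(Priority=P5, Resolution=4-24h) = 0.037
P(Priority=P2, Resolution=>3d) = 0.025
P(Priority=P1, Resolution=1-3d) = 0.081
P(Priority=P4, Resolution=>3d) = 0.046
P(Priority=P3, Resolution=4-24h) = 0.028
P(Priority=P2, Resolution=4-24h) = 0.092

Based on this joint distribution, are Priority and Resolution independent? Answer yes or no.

no

P(Priority=P2) = 0.190 and P(Resolution=4-24h) = 0.253, so their product is 0.04807, but P(Priority=P2, Resolution=4-24h) = 0.092. Since these differ, Priority and Resolution are not independent.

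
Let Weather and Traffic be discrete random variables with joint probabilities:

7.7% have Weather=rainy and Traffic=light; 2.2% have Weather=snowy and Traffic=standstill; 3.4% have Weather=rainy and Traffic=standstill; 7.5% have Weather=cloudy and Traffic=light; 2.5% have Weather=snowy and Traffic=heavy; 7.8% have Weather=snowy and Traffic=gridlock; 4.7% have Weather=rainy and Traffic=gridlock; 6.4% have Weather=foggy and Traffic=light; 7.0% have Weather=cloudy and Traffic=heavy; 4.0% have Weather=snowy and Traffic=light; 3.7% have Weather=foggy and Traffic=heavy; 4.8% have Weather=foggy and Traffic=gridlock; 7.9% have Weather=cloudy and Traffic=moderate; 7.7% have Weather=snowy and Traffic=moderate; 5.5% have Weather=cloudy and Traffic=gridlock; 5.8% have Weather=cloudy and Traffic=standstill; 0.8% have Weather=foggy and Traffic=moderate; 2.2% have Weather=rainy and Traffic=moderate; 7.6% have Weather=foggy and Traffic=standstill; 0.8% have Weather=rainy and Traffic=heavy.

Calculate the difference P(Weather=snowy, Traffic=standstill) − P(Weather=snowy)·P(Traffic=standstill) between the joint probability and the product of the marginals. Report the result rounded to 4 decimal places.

P(Weather=snowy) = 0.040 + 0.077 + 0.025 + 0.078 + 0.022 = 0.242.
P(Traffic=standstill) = 0.058 + 0.034 + 0.022 + 0.076 = 0.190.
P(Weather=snowy, Traffic=standstill) − P(Weather=snowy)P(Traffic=standstill) = 0.022 − 0.242×0.190 = -0.0240.

-0.0240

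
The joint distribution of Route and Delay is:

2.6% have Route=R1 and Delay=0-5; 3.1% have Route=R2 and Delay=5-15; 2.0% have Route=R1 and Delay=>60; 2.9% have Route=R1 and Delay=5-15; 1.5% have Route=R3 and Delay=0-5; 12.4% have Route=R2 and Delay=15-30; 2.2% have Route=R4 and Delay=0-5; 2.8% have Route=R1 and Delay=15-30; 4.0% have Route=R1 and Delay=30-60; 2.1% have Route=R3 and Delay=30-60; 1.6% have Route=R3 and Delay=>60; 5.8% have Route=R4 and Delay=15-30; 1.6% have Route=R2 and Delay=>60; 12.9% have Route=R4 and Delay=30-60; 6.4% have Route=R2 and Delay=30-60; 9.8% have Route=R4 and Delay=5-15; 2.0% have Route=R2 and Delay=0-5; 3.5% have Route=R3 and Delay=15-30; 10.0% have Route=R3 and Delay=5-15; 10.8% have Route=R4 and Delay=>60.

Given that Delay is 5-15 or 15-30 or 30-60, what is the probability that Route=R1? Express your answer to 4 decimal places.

0.1281

P(Delay=5-15) = 0.029 + 0.031 + 0.100 + 0.098 = 0.258.
P(Delay=15-30) = 0.028 + 0.124 + 0.035 + 0.058 = 0.245.
P(Delay=30-60) = 0.040 + 0.064 + 0.021 + 0.129 = 0.254.
P(Delay ∈ {5-15, 15-30, 30-60}) = 0.258 + 0.245 + 0.254 = 0.757; P(Route=R1, Delay ∈ {5-15, 15-30, 30-60}) = 0.029 + 0.028 + 0.040 = 0.097.
P(Route=R1 | Delay ∈ {5-15, 15-30, 30-60}) = 0.097/0.757 = 0.1281.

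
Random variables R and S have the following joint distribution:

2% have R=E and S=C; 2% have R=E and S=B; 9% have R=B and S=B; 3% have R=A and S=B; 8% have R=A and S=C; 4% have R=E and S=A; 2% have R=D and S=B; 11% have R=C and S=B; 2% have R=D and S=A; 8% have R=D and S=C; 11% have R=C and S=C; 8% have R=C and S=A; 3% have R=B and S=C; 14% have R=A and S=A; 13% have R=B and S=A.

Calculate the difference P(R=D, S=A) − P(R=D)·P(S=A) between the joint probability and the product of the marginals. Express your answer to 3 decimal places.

P(R=D) = 0.02 + 0.02 + 0.08 = 0.12.
P(S=A) = 0.14 + 0.13 + 0.08 + 0.02 + 0.04 = 0.41.
P(R=D, S=A) − P(R=D)P(S=A) = 0.02 − 0.12×0.41 = -0.029.

-0.029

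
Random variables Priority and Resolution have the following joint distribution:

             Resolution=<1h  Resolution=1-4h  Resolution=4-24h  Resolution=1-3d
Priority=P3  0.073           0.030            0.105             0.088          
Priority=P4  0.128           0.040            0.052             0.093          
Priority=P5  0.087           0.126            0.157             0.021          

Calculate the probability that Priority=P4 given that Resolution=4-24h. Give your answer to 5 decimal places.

P(Resolution=4-24h) = 0.105 + 0.052 + 0.157 = 0.314.
P(Priority=P4 | Resolution=4-24h) = 0.052/0.314 = 0.16561.

0.16561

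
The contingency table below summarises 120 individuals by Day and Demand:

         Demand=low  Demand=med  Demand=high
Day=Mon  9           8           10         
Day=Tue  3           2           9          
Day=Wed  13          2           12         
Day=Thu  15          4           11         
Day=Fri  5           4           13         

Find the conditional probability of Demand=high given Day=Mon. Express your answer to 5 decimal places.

0.37037

Total with Day=Mon: 9 + 8 + 10 = 27.
P(Demand=high | Day=Mon) = 10/27 = 0.37037.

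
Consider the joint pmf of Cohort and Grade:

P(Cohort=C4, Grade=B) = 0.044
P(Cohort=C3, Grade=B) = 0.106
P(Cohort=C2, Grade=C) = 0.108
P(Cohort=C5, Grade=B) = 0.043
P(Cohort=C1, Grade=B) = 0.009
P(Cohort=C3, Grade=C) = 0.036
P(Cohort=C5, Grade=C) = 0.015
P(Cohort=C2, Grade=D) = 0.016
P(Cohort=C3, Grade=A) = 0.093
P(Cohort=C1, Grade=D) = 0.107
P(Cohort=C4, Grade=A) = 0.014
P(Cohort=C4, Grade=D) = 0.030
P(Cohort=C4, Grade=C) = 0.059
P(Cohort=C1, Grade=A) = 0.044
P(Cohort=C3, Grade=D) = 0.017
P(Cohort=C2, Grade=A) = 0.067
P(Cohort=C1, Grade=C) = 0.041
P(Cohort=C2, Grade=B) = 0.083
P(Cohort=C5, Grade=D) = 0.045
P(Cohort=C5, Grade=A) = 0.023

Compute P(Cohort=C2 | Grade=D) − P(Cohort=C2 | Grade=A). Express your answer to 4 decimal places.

P(Grade=D) = 0.107 + 0.016 + 0.017 + 0.030 + 0.045 = 0.215; P(Cohort=C2 | Grade=D) = 0.016/0.215 = 0.07442.
P(Grade=A) = 0.044 + 0.067 + 0.093 + 0.014 + 0.023 = 0.241; P(Cohort=C2 | Grade=A) = 0.067/0.241 = 0.27801.
Difference = -0.2036.

-0.2036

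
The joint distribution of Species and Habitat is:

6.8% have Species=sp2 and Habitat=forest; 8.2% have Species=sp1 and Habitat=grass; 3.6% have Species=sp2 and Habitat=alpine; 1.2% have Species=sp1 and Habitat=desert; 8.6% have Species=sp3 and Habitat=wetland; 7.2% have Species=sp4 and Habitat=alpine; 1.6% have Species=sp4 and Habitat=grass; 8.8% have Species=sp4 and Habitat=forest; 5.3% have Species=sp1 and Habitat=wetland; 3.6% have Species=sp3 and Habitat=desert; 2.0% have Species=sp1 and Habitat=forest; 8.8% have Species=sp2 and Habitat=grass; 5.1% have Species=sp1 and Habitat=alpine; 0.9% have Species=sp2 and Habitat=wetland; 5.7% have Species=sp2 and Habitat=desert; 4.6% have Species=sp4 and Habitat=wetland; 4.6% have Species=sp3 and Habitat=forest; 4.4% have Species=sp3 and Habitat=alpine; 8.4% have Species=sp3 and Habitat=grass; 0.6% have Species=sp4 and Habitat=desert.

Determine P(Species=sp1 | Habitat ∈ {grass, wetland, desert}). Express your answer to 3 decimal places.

0.256

P(Habitat=grass) = 0.082 + 0.088 + 0.084 + 0.016 = 0.270.
P(Habitat=wetland) = 0.053 + 0.009 + 0.086 + 0.046 = 0.194.
P(Habitat=desert) = 0.012 + 0.057 + 0.036 + 0.006 = 0.111.
P(Habitat ∈ {grass, wetland, desert}) = 0.270 + 0.194 + 0.111 = 0.575; P(Species=sp1, Habitat ∈ {grass, wetland, desert}) = 0.082 + 0.053 + 0.012 = 0.147.
P(Species=sp1 | Habitat ∈ {grass, wetland, desert}) = 0.147/0.575 = 0.256.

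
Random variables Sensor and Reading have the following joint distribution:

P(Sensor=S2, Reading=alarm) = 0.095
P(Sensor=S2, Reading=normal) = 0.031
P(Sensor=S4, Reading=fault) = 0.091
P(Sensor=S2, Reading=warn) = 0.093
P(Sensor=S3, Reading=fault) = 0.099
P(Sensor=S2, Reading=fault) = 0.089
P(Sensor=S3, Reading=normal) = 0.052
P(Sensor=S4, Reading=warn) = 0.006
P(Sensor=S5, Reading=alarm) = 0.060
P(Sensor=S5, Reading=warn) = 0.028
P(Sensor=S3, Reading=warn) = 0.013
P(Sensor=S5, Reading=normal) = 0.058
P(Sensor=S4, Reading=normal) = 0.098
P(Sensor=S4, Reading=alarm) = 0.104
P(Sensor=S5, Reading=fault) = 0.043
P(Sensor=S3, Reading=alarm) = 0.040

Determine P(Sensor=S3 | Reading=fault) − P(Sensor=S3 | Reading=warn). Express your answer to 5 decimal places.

P(Reading=fault) = 0.089 + 0.099 + 0.091 + 0.043 = 0.322; P(Sensor=S3 | Reading=fault) = 0.099/0.322 = 0.307453.
P(Reading=warn) = 0.093 + 0.013 + 0.006 + 0.028 = 0.140; P(Sensor=S3 | Reading=warn) = 0.013/0.140 = 0.092857.
Difference = 0.21460.

0.21460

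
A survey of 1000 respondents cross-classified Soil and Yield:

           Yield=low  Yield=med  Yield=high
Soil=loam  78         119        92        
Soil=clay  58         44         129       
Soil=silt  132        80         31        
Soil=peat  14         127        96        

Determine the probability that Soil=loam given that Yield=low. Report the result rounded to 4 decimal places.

Total with Yield=low: 78 + 58 + 132 + 14 = 282.
P(Soil=loam | Yield=low) = 78/282 = 0.2766.

0.2766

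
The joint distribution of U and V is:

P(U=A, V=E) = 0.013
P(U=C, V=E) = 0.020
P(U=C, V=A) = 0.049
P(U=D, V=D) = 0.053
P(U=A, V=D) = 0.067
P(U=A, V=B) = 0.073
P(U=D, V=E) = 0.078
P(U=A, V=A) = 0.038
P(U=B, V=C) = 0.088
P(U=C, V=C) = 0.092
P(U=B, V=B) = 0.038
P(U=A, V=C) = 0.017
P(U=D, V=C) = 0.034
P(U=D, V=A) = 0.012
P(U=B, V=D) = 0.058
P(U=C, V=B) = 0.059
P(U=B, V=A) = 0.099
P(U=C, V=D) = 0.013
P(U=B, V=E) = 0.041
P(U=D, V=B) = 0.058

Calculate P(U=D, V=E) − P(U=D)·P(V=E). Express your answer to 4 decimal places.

0.0423

P(U=D) = 0.012 + 0.058 + 0.034 + 0.053 + 0.078 = 0.235.
P(V=E) = 0.013 + 0.041 + 0.020 + 0.078 = 0.152.
P(U=D, V=E) − P(U=D)P(V=E) = 0.078 − 0.235×0.152 = 0.0423.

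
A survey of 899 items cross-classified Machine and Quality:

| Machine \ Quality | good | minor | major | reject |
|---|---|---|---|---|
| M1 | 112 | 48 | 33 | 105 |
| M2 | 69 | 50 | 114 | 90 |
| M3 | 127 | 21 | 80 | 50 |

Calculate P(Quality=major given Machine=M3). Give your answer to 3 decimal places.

0.288

Total with Machine=M3: 127 + 21 + 80 + 50 = 278.
P(Quality=major | Machine=M3) = 80/278 = 0.288.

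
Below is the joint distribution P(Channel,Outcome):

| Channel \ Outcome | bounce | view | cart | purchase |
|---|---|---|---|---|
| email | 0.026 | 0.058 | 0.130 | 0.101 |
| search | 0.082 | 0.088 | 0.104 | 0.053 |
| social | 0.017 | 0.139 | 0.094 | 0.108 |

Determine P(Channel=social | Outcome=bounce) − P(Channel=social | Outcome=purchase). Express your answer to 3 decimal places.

P(Outcome=bounce) = 0.026 + 0.082 + 0.017 = 0.125; P(Channel=social | Outcome=bounce) = 0.017/0.125 = 0.1360.
P(Outcome=purchase) = 0.101 + 0.053 + 0.108 = 0.262; P(Channel=social | Outcome=purchase) = 0.108/0.262 = 0.4122.
Difference = -0.276.

-0.276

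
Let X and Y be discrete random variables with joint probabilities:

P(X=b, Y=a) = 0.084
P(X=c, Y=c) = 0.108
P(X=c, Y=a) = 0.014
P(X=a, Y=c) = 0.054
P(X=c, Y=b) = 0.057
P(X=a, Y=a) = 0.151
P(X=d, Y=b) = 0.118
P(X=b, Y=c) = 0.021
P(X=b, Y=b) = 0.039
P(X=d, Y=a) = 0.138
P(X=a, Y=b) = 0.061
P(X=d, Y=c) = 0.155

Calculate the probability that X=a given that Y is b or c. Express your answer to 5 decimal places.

P(Y=b) = 0.061 + 0.039 + 0.057 + 0.118 = 0.275.
P(Y=c) = 0.054 + 0.021 + 0.108 + 0.155 = 0.338.
P(Y ∈ {b, c}) = 0.275 + 0.338 = 0.613; P(X=a, Y ∈ {b, c}) = 0.061 + 0.054 = 0.115.
P(X=a | Y ∈ {b, c}) = 0.115/0.613 = 0.18760.

0.18760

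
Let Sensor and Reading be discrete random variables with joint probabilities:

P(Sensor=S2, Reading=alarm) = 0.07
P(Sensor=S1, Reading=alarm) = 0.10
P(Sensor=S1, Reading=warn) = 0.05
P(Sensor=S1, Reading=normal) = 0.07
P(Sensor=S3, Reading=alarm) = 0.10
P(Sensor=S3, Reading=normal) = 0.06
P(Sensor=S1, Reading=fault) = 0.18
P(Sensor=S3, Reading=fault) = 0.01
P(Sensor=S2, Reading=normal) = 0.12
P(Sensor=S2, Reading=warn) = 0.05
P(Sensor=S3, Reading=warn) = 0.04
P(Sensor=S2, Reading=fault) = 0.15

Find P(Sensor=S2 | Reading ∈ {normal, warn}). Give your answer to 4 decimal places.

P(Reading=normal) = 0.07 + 0.12 + 0.06 = 0.25.
P(Reading=warn) = 0.05 + 0.05 + 0.04 = 0.14.
P(Reading ∈ {normal, warn}) = 0.25 + 0.14 = 0.39; P(Sensor=S2, Reading ∈ {normal, warn}) = 0.12 + 0.05 = 0.17.
P(Sensor=S2 | Reading ∈ {normal, warn}) = 0.17/0.39 = 0.4359.

0.4359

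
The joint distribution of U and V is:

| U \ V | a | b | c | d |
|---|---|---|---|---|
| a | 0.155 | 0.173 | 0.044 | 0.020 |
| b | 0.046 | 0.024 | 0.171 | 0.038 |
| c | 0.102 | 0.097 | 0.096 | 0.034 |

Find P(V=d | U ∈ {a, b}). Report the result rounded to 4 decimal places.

P(U=a) = 0.155 + 0.173 + 0.044 + 0.020 = 0.392.
P(U=b) = 0.046 + 0.024 + 0.171 + 0.038 = 0.279.
P(U ∈ {a, b}) = 0.392 + 0.279 = 0.671; P(V=d, U ∈ {a, b}) = 0.020 + 0.038 = 0.058.
P(V=d | U ∈ {a, b}) = 0.058/0.671 = 0.0864.

0.0864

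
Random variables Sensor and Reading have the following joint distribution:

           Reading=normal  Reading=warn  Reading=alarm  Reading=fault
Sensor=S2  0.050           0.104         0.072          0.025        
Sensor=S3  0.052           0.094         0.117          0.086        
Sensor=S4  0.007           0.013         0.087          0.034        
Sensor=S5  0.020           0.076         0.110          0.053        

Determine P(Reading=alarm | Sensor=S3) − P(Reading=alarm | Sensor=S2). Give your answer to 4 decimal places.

P(Sensor=S3) = 0.052 + 0.094 + 0.117 + 0.086 = 0.349; P(Reading=alarm | Sensor=S3) = 0.117/0.349 = 0.33524.
P(Sensor=S2) = 0.050 + 0.104 + 0.072 + 0.025 = 0.251; P(Reading=alarm | Sensor=S2) = 0.072/0.251 = 0.28685.
Difference = 0.0484.

0.0484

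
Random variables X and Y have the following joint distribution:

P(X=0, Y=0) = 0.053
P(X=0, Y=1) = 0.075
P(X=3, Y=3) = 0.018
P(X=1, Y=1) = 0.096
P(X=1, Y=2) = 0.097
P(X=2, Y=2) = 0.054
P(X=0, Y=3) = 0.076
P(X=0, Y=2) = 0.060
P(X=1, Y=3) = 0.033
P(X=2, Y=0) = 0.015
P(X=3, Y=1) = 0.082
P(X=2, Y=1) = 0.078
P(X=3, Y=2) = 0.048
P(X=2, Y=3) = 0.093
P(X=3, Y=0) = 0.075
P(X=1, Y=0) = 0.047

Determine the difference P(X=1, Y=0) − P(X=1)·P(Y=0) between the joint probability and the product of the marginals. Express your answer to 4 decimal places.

P(X=1) = 0.047 + 0.096 + 0.097 + 0.033 = 0.273.
P(Y=0) = 0.053 + 0.047 + 0.015 + 0.075 = 0.190.
P(X=1, Y=0) − P(X=1)P(Y=0) = 0.047 − 0.273×0.190 = -0.0049.

-0.0049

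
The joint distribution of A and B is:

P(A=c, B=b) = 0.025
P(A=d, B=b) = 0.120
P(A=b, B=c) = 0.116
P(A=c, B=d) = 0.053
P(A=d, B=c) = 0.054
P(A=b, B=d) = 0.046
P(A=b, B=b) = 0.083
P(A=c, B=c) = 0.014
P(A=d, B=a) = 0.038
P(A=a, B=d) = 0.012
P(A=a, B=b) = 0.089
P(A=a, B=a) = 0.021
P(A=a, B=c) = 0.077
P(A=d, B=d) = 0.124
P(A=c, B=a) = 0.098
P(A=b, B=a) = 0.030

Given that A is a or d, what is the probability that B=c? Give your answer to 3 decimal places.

P(A=a) = 0.021 + 0.089 + 0.077 + 0.012 = 0.199.
P(A=d) = 0.038 + 0.120 + 0.054 + 0.124 = 0.336.
P(A ∈ {a, d}) = 0.199 + 0.336 = 0.535; P(B=c, A ∈ {a, d}) = 0.077 + 0.054 = 0.131.
P(B=c | A ∈ {a, d}) = 0.131/0.535 = 0.245.

0.245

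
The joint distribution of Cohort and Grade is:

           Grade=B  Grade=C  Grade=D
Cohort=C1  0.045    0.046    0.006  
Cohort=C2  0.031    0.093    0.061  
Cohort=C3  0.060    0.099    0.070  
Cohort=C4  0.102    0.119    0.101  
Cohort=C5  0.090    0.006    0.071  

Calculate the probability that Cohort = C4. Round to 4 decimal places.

0.3220

P(Cohort=C4) = 0.102 + 0.119 + 0.101 = 0.322.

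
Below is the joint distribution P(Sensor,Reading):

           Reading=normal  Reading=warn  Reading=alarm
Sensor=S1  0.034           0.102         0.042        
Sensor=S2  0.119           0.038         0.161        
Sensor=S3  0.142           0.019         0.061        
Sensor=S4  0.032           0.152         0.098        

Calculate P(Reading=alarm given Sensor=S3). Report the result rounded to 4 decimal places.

P(Sensor=S3) = 0.142 + 0.019 + 0.061 = 0.222.
P(Reading=alarm | Sensor=S3) = 0.061/0.222 = 0.2748.

0.2748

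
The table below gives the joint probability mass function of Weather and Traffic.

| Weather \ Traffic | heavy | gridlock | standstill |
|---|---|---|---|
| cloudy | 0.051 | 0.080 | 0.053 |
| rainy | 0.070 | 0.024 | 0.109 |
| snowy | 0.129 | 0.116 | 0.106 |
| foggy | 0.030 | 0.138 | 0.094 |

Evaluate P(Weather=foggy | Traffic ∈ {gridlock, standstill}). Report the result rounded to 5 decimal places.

P(Traffic=gridlock) = 0.080 + 0.024 + 0.116 + 0.138 = 0.358.
P(Traffic=standstill) = 0.053 + 0.109 + 0.106 + 0.094 = 0.362.
P(Traffic ∈ {gridlock, standstill}) = 0.358 + 0.362 = 0.720; P(Weather=foggy, Traffic ∈ {gridlock, standstill}) = 0.138 + 0.094 = 0.232.
P(Weather=foggy | Traffic ∈ {gridlock, standstill}) = 0.232/0.720 = 0.32222.

0.32222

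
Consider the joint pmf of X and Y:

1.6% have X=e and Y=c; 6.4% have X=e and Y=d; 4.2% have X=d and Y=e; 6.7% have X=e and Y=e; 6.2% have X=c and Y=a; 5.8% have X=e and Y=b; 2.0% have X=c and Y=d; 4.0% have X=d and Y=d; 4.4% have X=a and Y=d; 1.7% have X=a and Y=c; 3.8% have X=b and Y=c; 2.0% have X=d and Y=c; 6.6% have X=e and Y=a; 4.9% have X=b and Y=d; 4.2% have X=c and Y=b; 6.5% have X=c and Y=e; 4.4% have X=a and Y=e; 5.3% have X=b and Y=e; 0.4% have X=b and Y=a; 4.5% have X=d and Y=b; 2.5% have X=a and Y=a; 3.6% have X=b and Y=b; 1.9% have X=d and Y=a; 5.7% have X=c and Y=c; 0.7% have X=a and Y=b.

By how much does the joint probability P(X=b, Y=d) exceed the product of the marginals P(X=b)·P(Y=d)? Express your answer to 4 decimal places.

0.0099

P(X=b) = 0.004 + 0.036 + 0.038 + 0.049 + 0.053 = 0.180.
P(Y=d) = 0.044 + 0.049 + 0.020 + 0.040 + 0.064 = 0.217.
P(X=b, Y=d) − P(X=b)P(Y=d) = 0.049 − 0.180×0.217 = 0.0099.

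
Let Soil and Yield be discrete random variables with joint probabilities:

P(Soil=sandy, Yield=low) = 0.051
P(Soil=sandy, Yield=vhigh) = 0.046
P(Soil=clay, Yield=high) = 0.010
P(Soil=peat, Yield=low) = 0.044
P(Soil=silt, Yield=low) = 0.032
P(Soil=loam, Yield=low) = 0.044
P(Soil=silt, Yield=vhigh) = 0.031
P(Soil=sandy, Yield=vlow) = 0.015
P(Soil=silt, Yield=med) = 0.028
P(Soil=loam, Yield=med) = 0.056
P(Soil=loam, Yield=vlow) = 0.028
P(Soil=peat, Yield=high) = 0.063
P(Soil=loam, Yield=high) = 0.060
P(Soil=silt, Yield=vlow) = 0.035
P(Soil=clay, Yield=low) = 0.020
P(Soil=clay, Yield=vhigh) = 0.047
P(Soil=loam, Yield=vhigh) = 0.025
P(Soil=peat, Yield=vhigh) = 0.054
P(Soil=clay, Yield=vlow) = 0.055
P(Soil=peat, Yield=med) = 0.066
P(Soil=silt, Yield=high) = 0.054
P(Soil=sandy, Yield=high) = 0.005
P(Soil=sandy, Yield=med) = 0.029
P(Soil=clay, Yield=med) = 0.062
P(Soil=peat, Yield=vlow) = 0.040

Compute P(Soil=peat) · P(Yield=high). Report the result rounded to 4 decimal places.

P(Soil=peat) = 0.040 + 0.044 + 0.066 + 0.063 + 0.054 = 0.267.
P(Yield=high) = 0.005 + 0.060 + 0.010 + 0.054 + 0.063 = 0.192.
Product: 0.267 × 0.192 = 0.0513.

0.0513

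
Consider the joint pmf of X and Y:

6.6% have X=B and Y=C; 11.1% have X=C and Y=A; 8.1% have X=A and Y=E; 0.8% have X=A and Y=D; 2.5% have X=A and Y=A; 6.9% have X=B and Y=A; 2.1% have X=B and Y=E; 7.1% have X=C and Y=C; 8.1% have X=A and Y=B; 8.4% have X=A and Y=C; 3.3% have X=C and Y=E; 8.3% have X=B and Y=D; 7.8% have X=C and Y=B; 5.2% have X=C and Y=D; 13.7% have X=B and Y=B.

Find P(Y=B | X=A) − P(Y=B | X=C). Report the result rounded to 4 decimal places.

0.0642

P(X=A) = 0.025 + 0.081 + 0.084 + 0.008 + 0.081 = 0.279; P(Y=B | X=A) = 0.081/0.279 = 0.29032.
P(X=C) = 0.111 + 0.078 + 0.071 + 0.052 + 0.033 = 0.345; P(Y=B | X=C) = 0.078/0.345 = 0.22609.
Difference = 0.0642.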